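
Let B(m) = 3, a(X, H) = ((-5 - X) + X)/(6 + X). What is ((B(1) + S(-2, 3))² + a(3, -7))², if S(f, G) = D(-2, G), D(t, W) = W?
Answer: 101761/81 ≈ 1256.3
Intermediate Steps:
a(X, H) = -5/(6 + X)
S(f, G) = G
((B(1) + S(-2, 3))² + a(3, -7))² = ((3 + 3)² - 5/(6 + 3))² = (6² - 5/9)² = (36 - 5*⅑)² = (36 - 5/9)² = (319/9)² = 101761/81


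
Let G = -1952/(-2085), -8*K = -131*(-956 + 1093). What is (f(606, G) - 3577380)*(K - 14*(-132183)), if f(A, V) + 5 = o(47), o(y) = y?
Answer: -26512444298367/4 ≈ -6.6281e+12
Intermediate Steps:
K = 17947/8 (K = -(-131)*(-956 + 1093)/8 = -(-131)*137/8 = -⅛*(-17947) = 17947/8 ≈ 2243.4)
G = 1952/2085 (G = -1952*(-1/2085) = 1952/2085 ≈ 0.93621)
f(A, V) = 42 (f(A, V) = -5 + 47 = 42)
(f(606, G) - 3577380)*(K - 14*(-132183)) = (42 - 3577380)*(17947/8 - 14*(-132183)) = -3577338*(17947/8 + 1850562) = -3577338*14822443/8 = -26512444298367/4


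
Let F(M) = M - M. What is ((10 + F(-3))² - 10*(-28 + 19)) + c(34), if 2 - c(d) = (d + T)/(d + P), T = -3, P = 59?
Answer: 575/3 ≈ 191.67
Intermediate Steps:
F(M) = 0
c(d) = 2 - (-3 + d)/(59 + d) (c(d) = 2 - (d - 3)/(d + 59) = 2 - (-3 + d)/(59 + d))
((10 + F(-3))² - 10*(-28 + 19)) + c(34) = ((10 + 0)² - 10*(-28 + 19)) + (121 + 34)/(59 + 34) = (10² - 10*(-9)) + 155/93 = (100 + 90) + (1/93)*155 = 190 + 5/3 = 575/3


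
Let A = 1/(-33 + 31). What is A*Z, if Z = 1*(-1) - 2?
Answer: 3/2 ≈ 1.5000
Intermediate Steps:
A = -1/2 (A = 1/(-2) = -1/2 ≈ -0.50000)
Z = -3 (Z = -1 - 2 = -3)
A*Z = -1/2*(-3) = 3/2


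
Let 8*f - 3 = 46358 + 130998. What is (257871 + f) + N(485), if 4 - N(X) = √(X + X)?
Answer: 2240359/8 - √970 ≈ 2.8001e+5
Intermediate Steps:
N(X) = 4 - √2*√X (N(X) = 4 - √(X + X) = 4 - √(2*X) = 4 - √2*√X)
f = 177359/8 (f = 3/8 + (46358 + 130998)/8 = 3/8 + (⅛)*177356 = 3/8 + 44339/2 = 177359/8 ≈ 22170.)
(257871 + f) + N(485) = (257871 + 177359/8) + (4 - √2*√485) = 2240327/8 + (4 - √970) = 2240359/8 - √970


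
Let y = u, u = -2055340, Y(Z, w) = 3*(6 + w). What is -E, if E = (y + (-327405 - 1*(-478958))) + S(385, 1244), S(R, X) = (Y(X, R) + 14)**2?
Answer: 494818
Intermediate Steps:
Y(Z, w) = 18 + 3*w
y = -2055340
S(R, X) = (32 + 3*R)**2 (S(R, X) = ((18 + 3*R) + 14)**2 = (32 + 3*R)**2)
E = -494818 (E = (-2055340 + (-327405 - 1*(-478958))) + (32 + 3*385)**2 = (-2055340 + (-327405 + 478958)) + (32 + 1155)**2 = (-2055340 + 151553) + 1187**2 = -1903787 + 1408969 = -494818)
-E = -1*(-494818) = 494818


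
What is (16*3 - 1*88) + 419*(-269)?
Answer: -112751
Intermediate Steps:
(16*3 - 1*88) + 419*(-269) = (48 - 88) - 112711 = -40 - 112711 = -112751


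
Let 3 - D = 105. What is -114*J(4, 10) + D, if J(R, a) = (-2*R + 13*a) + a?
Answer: -15150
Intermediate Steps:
D = -102 (D = 3 - 1*105 = 3 - 105 = -102)
J(R, a) = -2*R + 14*a
-114*J(4, 10) + D = -114*(-2*4 + 14*10) - 102 = -114*(-8 + 140) - 102 = -114*132 - 102 = -15048 - 102 = -15150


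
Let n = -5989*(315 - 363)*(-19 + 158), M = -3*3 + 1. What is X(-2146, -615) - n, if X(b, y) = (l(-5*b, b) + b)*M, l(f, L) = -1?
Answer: -39941432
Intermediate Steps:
M = -8 (M = -9 + 1 = -8)
X(b, y) = 8 - 8*b (X(b, y) = (-1 + b)*(-8) = 8 - 8*b)
n = 39958608 (n = -(-287472)*139 = -5989*(-6672) = 39958608)
X(-2146, -615) - n = (8 - 8*(-2146)) - 1*39958608 = (8 + 17168) - 39958608 = 17176 - 39958608 = -39941432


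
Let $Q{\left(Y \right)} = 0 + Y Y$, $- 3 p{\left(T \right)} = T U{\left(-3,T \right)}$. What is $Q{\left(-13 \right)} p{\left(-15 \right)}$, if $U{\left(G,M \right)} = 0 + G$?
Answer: $-2535$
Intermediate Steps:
$U{\left(G,M \right)} = G$
$p{\left(T \right)} = T$ ($p{\left(T \right)} = - \frac{T \left(-3\right)}{3} = - \frac{\left(-3\right) T}{3} = T$)
$Q{\left(Y \right)} = Y^{2}$ ($Q{\left(Y \right)} = 0 + Y^{2} = Y^{2}$)
$Q{\left(-13 \right)} p{\left(-15 \right)} = \left(-13\right)^{2} \left(-15\right) = 169 \left(-15\right) = -2535$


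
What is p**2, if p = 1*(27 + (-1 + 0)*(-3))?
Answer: 900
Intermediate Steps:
p = 30 (p = 1*(27 - 1*(-3)) = 1*(27 + 3) = 1*30 = 30)
p**2 = 30**2 = 900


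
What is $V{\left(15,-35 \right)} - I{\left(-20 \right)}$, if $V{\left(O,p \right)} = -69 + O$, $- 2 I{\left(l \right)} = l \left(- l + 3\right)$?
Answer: $-284$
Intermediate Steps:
$I{\left(l \right)} = - \frac{l \left(3 - l\right)}{2}$ ($I{\left(l \right)} = - \frac{l \left(- l + 3\right)}{2} = - \frac{l \left(3 - l\right)}{2}$)
$V{\left(15,-35 \right)} - I{\left(-20 \right)} = \left(-69 + 15\right) - \frac{1}{2} \left(-20\right) \left(-3 - 20\right) = -54 - \frac{1}{2} \left(-20\right) \left(-23\right) = -54 - 230 = -284$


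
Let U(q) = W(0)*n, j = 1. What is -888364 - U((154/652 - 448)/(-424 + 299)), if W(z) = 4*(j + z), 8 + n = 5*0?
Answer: -888332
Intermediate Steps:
n = -8 (n = -8 + 5*0 = -8 + 0 = -8)
W(z) = 4 + 4*z (W(z) = 4*(1 + z) = 4 + 4*z)
U(q) = -32 (U(q) = (4 + 4*0)*(-8) = (4 + 0)*(-8) = 4*(-8) = -32)
-888364 - U((154/652 - 448)/(-424 + 299)) = -888364 - 1*(-32) = -888364 + 32 = -888332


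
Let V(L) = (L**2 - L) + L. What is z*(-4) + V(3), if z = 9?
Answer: -27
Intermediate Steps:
V(L) = L**2
z*(-4) + V(3) = 9*(-4) + 3**2 = -36 + 9 = -27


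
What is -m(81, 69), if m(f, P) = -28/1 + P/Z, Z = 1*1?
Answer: -41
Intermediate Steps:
Z = 1
m(f, P) = -28 + P (m(f, P) = -28/1 + P/1 = -28*1 + P*1 = -28 + P)
-m(81, 69) = -(-28 + 69) = -1*41 = -41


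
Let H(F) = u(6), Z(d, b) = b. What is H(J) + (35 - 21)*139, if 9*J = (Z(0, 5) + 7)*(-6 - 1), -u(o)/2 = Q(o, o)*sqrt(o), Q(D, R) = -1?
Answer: 1946 + 2*sqrt(6) ≈ 1950.9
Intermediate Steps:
u(o) = 2*sqrt(o) (u(o) = -(-2)*sqrt(o) = 2*sqrt(o))
J = -28/3 (J = ((5 + 7)*(-6 - 1))/9 = (12*(-7))/9 = (1/9)*(-84) = -28/3 ≈ -9.3333)
H(F) = 2*sqrt(6)
H(J) + (35 - 21)*139 = 2*sqrt(6) + (35 - 21)*139 = 2*sqrt(6) + 14*139 = 2*sqrt(6) + 1946 = 1946 + 2*sqrt(6)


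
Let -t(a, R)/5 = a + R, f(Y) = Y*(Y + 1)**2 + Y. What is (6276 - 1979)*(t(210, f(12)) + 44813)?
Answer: 144220211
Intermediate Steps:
f(Y) = Y + Y*(1 + Y)**2 (f(Y) = Y*(1 + Y)**2 + Y = Y + Y*(1 + Y)**2)
t(a, R) = -5*R - 5*a (t(a, R) = -5*(a + R) = -5*(R + a) = -5*R - 5*a)
(6276 - 1979)*(t(210, f(12)) + 44813) = (6276 - 1979)*((-60*(1 + (1 + 12)**2) - 5*210) + 44813) = 4297*((-60*(1 + 13**2) - 1050) + 44813) = 4297*((-60*(1 + 169) - 1050) + 44813) = 4297*((-60*170 - 1050) + 44813) = 4297*((-5*2040 - 1050) + 44813) = 4297*((-10200 - 1050) + 44813) = 4297*(-11250 + 44813) = 4297*33563 = 144220211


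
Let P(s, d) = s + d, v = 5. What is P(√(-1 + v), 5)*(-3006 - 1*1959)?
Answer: -34755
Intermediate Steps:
P(s, d) = d + s
P(√(-1 + v), 5)*(-3006 - 1*1959) = (5 + √(-1 + 5))*(-3006 - 1*1959) = (5 + √4)*(-3006 - 1959) = (5 + 2)*(-4965) = 7*(-4965) = -34755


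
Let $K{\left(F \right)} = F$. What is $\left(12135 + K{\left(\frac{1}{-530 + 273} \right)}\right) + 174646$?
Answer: $\frac{48002716}{257} \approx 1.8678 \cdot 10^{5}$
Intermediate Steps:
$\left(12135 + K{\left(\frac{1}{-530 + 273} \right)}\right) + 174646 = \left(12135 + \frac{1}{-530 + 273}\right) + 174646 = \left(12135 + \frac{1}{-257}\right) + 174646 = \left(12135 - \frac{1}{257}\right) + 174646 = \frac{3118694}{257} + 174646 = \frac{48002716}{257}$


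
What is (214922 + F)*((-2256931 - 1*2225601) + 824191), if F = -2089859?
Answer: 6859158899517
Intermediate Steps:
(214922 + F)*((-2256931 - 1*2225601) + 824191) = (214922 - 2089859)*((-2256931 - 1*2225601) + 824191) = -1874937*((-2256931 - 2225601) + 824191) = -1874937*(-4482532 + 824191) = -1874937*(-3658341) = 6859158899517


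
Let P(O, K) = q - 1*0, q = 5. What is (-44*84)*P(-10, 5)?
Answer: -18480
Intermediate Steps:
P(O, K) = 5 (P(O, K) = 5 - 1*0 = 5 + 0 = 5)
(-44*84)*P(-10, 5) = -44*84*5 = -3696*5 = -18480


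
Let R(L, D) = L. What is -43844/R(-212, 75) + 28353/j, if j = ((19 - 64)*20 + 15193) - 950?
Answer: 147755332/707179 ≈ 208.94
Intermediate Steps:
j = 13343 (j = (-45*20 + 15193) - 950 = (-900 + 15193) - 950 = 14293 - 950 = 13343)
-43844/R(-212, 75) + 28353/j = -43844/(-212) + 28353/13343 = -43844*(-1/212) + 28353*(1/13343) = 10961/53 + 28353/13343 = 147755332/707179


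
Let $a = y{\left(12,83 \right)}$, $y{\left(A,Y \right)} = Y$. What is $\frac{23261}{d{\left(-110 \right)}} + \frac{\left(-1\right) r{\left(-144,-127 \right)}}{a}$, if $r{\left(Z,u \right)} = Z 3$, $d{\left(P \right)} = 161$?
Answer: $\frac{285745}{1909} \approx 149.68$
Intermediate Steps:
$a = 83$
$r{\left(Z,u \right)} = 3 Z$
$\frac{23261}{d{\left(-110 \right)}} + \frac{\left(-1\right) r{\left(-144,-127 \right)}}{a} = \frac{23261}{161} + \frac{\left(-1\right) 3 \left(-144\right)}{83} = 23261 \cdot \frac{1}{161} + \left(-1\right) \left(-432\right) \frac{1}{83} = \frac{3323}{23} + 432 \cdot \frac{1}{83} = \frac{3323}{23} + \frac{432}{83} = \frac{285745}{1909}$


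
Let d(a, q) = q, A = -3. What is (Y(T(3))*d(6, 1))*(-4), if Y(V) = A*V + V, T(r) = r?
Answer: 24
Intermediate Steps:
Y(V) = -2*V (Y(V) = -3*V + V = -2*V)
(Y(T(3))*d(6, 1))*(-4) = (-2*3*1)*(-4) = -6*1*(-4) = -6*(-4) = 24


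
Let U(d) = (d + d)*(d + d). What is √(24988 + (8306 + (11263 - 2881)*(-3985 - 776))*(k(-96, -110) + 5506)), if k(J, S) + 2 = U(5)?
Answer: 2*I*√55897646549 ≈ 4.7285e+5*I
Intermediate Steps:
U(d) = 4*d² (U(d) = (2*d)*(2*d) = 4*d²)
k(J, S) = 98 (k(J, S) = -2 + 4*5² = -2 + 4*25 = -2 + 100 = 98)
√(24988 + (8306 + (11263 - 2881)*(-3985 - 776))*(k(-96, -110) + 5506)) = √(24988 + (8306 + (11263 - 2881)*(-3985 - 776))*(98 + 5506)) = √(24988 + (8306 + 8382*(-4761))*5604) = √(24988 + (8306 - 39906702)*5604) = √(24988 - 39898396*5604) = √(24988 - 223590611184) = √(-223590586196) = 2*I*√55897646549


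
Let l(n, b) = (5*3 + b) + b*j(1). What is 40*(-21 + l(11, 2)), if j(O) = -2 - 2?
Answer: -480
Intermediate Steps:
j(O) = -4
l(n, b) = 15 - 3*b (l(n, b) = (5*3 + b) + b*(-4) = (15 + b) - 4*b = 15 - 3*b)
40*(-21 + l(11, 2)) = 40*(-21 + (15 - 3*2)) = 40*(-21 + (15 - 6)) = 40*(-21 + 9) = 40*(-12) = -480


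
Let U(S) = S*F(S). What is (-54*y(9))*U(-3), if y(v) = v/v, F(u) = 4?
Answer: 648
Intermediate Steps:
y(v) = 1
U(S) = 4*S (U(S) = S*4 = 4*S)
(-54*y(9))*U(-3) = (-54*1)*(4*(-3)) = -54*(-12) = 648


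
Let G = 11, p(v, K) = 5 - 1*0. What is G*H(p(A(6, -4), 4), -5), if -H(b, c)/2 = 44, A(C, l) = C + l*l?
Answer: -968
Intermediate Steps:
A(C, l) = C + l²
p(v, K) = 5 (p(v, K) = 5 + 0 = 5)
H(b, c) = -88 (H(b, c) = -2*44 = -88)
G*H(p(A(6, -4), 4), -5) = 11*(-88) = -968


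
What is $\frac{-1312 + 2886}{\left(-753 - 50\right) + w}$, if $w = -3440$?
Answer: $- \frac{1574}{4243} \approx -0.37096$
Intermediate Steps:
$\frac{-1312 + 2886}{\left(-753 - 50\right) + w} = \frac{-1312 + 2886}{\left(-753 - 50\right) - 3440} = \frac{1574}{-803 - 3440} = \frac{1574}{-4243} = 1574 \left(- \frac{1}{4243}\right) = - \frac{1574}{4243}$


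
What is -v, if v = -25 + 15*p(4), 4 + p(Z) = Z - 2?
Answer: 55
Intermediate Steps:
p(Z) = -6 + Z (p(Z) = -4 + (Z - 2) = -4 + (-2 + Z) = -6 + Z)
v = -55 (v = -25 + 15*(-6 + 4) = -25 + 15*(-2) = -25 - 30 = -55)
-v = -1*(-55) = 55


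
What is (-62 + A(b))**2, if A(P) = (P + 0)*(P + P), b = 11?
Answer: 32400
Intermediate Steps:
A(P) = 2*P**2 (A(P) = P*(2*P) = 2*P**2)
(-62 + A(b))**2 = (-62 + 2*11**2)**2 = (-62 + 2*121)**2 = (-62 + 242)**2 = 180**2 = 32400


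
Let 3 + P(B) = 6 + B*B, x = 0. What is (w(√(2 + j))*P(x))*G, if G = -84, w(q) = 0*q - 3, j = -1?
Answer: 756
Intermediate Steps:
w(q) = -3 (w(q) = 0 - 3 = -3)
P(B) = 3 + B² (P(B) = -3 + (6 + B*B) = -3 + (6 + B²) = 3 + B²)
(w(√(2 + j))*P(x))*G = -3*(3 + 0²)*(-84) = -3*(3 + 0)*(-84) = -3*3*(-84) = -9*(-84) = 756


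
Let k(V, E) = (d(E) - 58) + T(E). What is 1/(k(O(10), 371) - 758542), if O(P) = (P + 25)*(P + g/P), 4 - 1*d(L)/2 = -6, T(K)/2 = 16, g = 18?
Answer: -1/758548 ≈ -1.3183e-6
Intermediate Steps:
T(K) = 32 (T(K) = 2*16 = 32)
d(L) = 20 (d(L) = 8 - 2*(-6) = 8 + 12 = 20)
O(P) = (25 + P)*(P + 18/P) (O(P) = (P + 25)*(P + 18/P) = (25 + P)*(P + 18/P))
k(V, E) = -6 (k(V, E) = (20 - 58) + 32 = -38 + 32 = -6)
1/(k(O(10), 371) - 758542) = 1/(-6 - 758542) = 1/(-758548) = -1/758548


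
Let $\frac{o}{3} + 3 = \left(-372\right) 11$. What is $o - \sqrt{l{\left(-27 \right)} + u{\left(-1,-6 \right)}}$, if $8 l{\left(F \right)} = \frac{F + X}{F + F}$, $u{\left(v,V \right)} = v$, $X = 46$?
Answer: $-12285 - \frac{i \sqrt{1353}}{36} \approx -12285.0 - 1.0218 i$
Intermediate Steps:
$l{\left(F \right)} = \frac{46 + F}{16 F}$ ($l{\left(F \right)} = \frac{\left(F + 46\right) \frac{1}{F + F}}{8} = \frac{\left(46 + F\right) \frac{1}{2 F}}{8} = \frac{\frac{1}{2} \frac{1}{F} \left(46 + F\right)}{8} = \frac{46 + F}{16 F}$)
$o = -12285$ ($o = -9 + 3 \left(\left(-372\right) 11\right) = -9 + 3 \left(-4092\right) = -9 - 12276 = -12285$)
$o - \sqrt{l{\left(-27 \right)} + u{\left(-1,-6 \right)}} = -12285 - \sqrt{\frac{46 - 27}{16 \left(-27\right)} - 1} = -12285 - \sqrt{\frac{1}{16} \left(- \frac{1}{27}\right) 19 - 1} = -12285 - \sqrt{- \frac{19}{432} - 1} = -12285 - \sqrt{- \frac{451}{432}} = -12285 - \frac{i \sqrt{1353}}{36}$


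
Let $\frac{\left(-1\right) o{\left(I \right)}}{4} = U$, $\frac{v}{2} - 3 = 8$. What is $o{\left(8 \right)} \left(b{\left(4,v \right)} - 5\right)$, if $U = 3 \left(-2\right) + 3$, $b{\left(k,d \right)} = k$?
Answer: $-12$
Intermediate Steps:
$v = 22$ ($v = 6 + 2 \cdot 8 = 6 + 16 = 22$)
$U = -3$ ($U = -6 + 3 = -3$)
$o{\left(I \right)} = 12$ ($o{\left(I \right)} = \left(-4\right) \left(-3\right) = 12$)
$o{\left(8 \right)} \left(b{\left(4,v \right)} - 5\right) = 12 \left(4 - 5\right) = 12 \left(-1\right) = -12$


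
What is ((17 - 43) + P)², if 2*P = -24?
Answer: 1444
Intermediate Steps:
P = -12 (P = (½)*(-24) = -12)
((17 - 43) + P)² = ((17 - 43) - 12)² = (-26 - 12)² = (-38)² = 1444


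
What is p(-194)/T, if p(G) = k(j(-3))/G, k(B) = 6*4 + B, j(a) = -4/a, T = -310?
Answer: 19/45105 ≈ 0.00042124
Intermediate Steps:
k(B) = 24 + B
p(G) = 76/(3*G) (p(G) = (24 - 4/(-3))/G = (24 - 4*(-⅓))/G = (24 + 4/3)/G = 76/(3*G))
p(-194)/T = ((76/3)/(-194))/(-310) = ((76/3)*(-1/194))*(-1/310) = -38/291*(-1/310) = 19/45105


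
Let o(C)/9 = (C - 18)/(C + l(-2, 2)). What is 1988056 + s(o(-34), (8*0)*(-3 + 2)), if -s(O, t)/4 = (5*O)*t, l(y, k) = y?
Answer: 1988056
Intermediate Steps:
o(C) = 9*(-18 + C)/(-2 + C) (o(C) = 9*((C - 18)/(C - 2)) = 9*((-18 + C)/(-2 + C)) = 9*(-18 + C)/(-2 + C))
s(O, t) = -20*O*t (s(O, t) = -4*5*O*t = -20*O*t)
1988056 + s(o(-34), (8*0)*(-3 + 2)) = 1988056 - 20*9*(-18 - 34)/(-2 - 34)*(8*0)*(-3 + 2) = 1988056 - 20*9*(-52)/(-36)*0*(-1) = 1988056 - 20*9*(-1/36)*(-52)*0 = 1988056 - 20*13*0 = 1988056 + 0 = 1988056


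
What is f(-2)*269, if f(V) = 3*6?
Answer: 4842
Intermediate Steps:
f(V) = 18
f(-2)*269 = 18*269 = 4842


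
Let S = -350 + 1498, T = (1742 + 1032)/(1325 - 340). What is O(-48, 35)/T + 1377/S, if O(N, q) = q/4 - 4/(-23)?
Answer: 319947949/73244696 ≈ 4.3682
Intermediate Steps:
T = 2774/985 ≈ 2.8162
S = 1148
O(N, q) = 4/23 + q/4 (O(N, q) = q*(1/4) - 4*(-1/23) = q/4 + 4/23 = 4/23 + q/4)
O(-48, 35)/T + 1377/S = (4/23 + (1/4)*35)/(2774/985) + 1377/1148 = (4/23 + 35/4)*(985/2774) + 1377*(1/1148) = (821/92)*(985/2774) + 1377/1148 = 808685/255208 + 1377/1148 = 319947949/73244696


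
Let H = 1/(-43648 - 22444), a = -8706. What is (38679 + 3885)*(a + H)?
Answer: -6122798976873/16523 ≈ -3.7056e+8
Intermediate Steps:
H = -1/66092 (H = 1/(-66092) = -1/66092 ≈ -1.5130e-5)
(38679 + 3885)*(a + H) = (38679 + 3885)*(-8706 - 1/66092) = 42564*(-575396953/66092) = -6122798976873/16523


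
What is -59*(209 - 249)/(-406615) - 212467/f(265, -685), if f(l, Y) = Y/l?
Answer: 915757988909/11141251 ≈ 82195.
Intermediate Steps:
-59*(209 - 249)/(-406615) - 212467/f(265, -685) = -59*(209 - 249)/(-406615) - 212467/((-685/265)) = -59*(-40)*(-1/406615) - 212467/((-685*1/265)) = 2360*(-1/406615) - 212467/(-137/53) = -472/81323 - 212467*(-53/137) = -472/81323 + 11260751/137 = 915757988909/11141251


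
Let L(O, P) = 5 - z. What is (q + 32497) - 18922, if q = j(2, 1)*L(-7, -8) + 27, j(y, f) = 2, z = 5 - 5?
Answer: 13612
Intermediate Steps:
z = 0
L(O, P) = 5 (L(O, P) = 5 - 1*0 = 5 + 0 = 5)
q = 37 (q = 2*5 + 27 = 10 + 27 = 37)
(q + 32497) - 18922 = (37 + 32497) - 18922 = 32534 - 18922 = 13612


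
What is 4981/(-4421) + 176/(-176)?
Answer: -9402/4421 ≈ -2.1267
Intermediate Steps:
4981/(-4421) + 176/(-176) = 4981*(-1/4421) + 176*(-1/176) = -4981/4421 - 1 = -9402/4421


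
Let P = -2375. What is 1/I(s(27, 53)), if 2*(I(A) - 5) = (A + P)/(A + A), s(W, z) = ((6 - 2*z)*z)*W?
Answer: 22896/120299 ≈ 0.19033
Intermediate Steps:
s(W, z) = W*z*(6 - 2*z) (s(W, z) = (z*(6 - 2*z))*W = W*z*(6 - 2*z))
I(A) = 5 + (-2375 + A)/(4*A) (I(A) = 5 + ((A - 2375)/(A + A))/2 = 5 + ((-2375 + A)/((2*A)))/2 = 5 + ((-2375 + A)*(1/(2*A)))/2 = 5 + ((-2375 + A)/(2*A))/2 = 5 + (-2375 + A)/(4*A))
1/I(s(27, 53)) = 1/((-2375 + 21*(2*27*53*(3 - 1*53)))/(4*((2*27*53*(3 - 1*53))))) = 1/((-2375 + 21*(2*27*53*(3 - 53)))/(4*((2*27*53*(3 - 53))))) = 1/((-2375 + 21*(2*27*53*(-50)))/(4*((2*27*53*(-50))))) = 1/((1/4)*(-2375 + 21*(-143100))/(-143100)) = 1/((1/4)*(-1/143100)*(-2375 - 3005100)) = 1/((1/4)*(-1/143100)*(-3007475)) = 1/(120299/22896) = 22896/120299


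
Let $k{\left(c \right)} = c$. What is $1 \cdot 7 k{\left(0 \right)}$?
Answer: $0$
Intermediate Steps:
$1 \cdot 7 k{\left(0 \right)} = 1 \cdot 7 \cdot 0 = 7 \cdot 0 = 0$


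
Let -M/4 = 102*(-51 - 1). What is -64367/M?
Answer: -64367/21216 ≈ -3.0339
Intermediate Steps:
M = 21216 (M = -408*(-51 - 1) = -408*(-52) = -4*(-5304) = 21216)
-64367/M = -64367/21216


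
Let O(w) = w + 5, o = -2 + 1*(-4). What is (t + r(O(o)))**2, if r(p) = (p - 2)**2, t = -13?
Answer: 16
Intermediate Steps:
o = -6 (o = -2 - 4 = -6)
O(w) = 5 + w
r(p) = (-2 + p)**2
(t + r(O(o)))**2 = (-13 + (-2 + (5 - 6))**2)**2 = (-13 + (-2 - 1)**2)**2 = (-13 + (-3)**2)**2 = (-13 + 9)**2 = (-4)**2 = 16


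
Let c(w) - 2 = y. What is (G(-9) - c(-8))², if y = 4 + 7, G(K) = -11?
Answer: 576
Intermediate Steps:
y = 11
c(w) = 13 (c(w) = 2 + 11 = 13)
(G(-9) - c(-8))² = (-11 - 1*13)² = (-11 - 13)² = (-24)² = 576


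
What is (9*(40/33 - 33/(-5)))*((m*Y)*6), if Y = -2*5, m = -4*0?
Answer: 0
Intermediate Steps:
m = 0
Y = -10
(9*(40/33 - 33/(-5)))*((m*Y)*6) = (9*(40/33 - 33/(-5)))*((0*(-10))*6) = (9*(40*(1/33) - 33*(-⅕)))*(0*6) = (9*(40/33 + 33/5))*0 = (9*(1289/165))*0 = (3867/55)*0 = 0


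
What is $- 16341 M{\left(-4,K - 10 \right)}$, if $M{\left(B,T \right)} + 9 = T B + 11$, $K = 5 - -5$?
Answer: $-32682$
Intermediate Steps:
$K = 10$ ($K = 5 + 5 = 10$)
$M{\left(B,T \right)} = 2 + B T$ ($M{\left(B,T \right)} = -9 + \left(T B + 11\right) = -9 + \left(B T + 11\right) = -9 + \left(11 + B T\right) = 2 + B T$)
$- 16341 M{\left(-4,K - 10 \right)} = - 16341 \left(2 - 4 \left(10 - 10\right)\right) = - 16341 \left(2 - 0\right) = - 16341 \left(2 + 0\right) = \left(-16341\right) 2 = -32682$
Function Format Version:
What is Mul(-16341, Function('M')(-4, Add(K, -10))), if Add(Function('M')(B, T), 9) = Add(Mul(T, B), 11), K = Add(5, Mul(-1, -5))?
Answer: -32682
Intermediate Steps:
K = 10 (K = Add(5, 5) = 10)
Function('M')(B, T) = Add(2, Mul(B, T)) (Function('M')(B, T) = Add(-9, Add(Mul(T, B), 11)) = Add(-9, Add(Mul(B, T), 11)) = Add(-9, Add(11, Mul(B, T))) = Add(2, Mul(B, T)))
Mul(-16341, Function('M')(-4, Add(K, -10))) = Mul(-16341, Add(2, Mul(-4, Add(10, -10)))) = Mul(-16341, Add(2, Mul(-4, 0))) = Mul(-16341, Add(2, 0)) = Mul(-16341, 2) = -32682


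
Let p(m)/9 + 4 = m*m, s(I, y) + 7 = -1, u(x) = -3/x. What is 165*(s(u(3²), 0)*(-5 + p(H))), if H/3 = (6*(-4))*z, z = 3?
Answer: -554219160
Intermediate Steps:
H = -216 (H = 3*((6*(-4))*3) = 3*(-24*3) = 3*(-72) = -216)
s(I, y) = -8 (s(I, y) = -7 - 1 = -8)
p(m) = -36 + 9*m² (p(m) = -36 + 9*(m*m) = -36 + 9*m²)
165*(s(u(3²), 0)*(-5 + p(H))) = 165*(-8*(-5 + (-36 + 9*(-216)²))) = 165*(-8*(-5 + (-36 + 9*46656))) = 165*(-8*(-5 + (-36 + 419904))) = 165*(-8*(-5 + 419868)) = 165*(-8*419863) = 165*(-3358904) = -554219160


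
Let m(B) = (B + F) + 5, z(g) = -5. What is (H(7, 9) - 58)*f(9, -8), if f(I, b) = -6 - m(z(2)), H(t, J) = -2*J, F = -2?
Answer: 304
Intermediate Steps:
m(B) = 3 + B (m(B) = (B - 2) + 5 = (-2 + B) + 5 = 3 + B)
f(I, b) = -4 (f(I, b) = -6 - (3 - 5) = -6 - 1*(-2) = -6 + 2 = -4)
(H(7, 9) - 58)*f(9, -8) = (-2*9 - 58)*(-4) = (-18 - 58)*(-4) = -76*(-4) = 304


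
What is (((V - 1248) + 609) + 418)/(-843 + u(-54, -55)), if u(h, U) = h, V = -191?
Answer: 412/897 ≈ 0.45931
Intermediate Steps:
(((V - 1248) + 609) + 418)/(-843 + u(-54, -55)) = (((-191 - 1248) + 609) + 418)/(-843 - 54) = ((-1439 + 609) + 418)/(-897) = (-830 + 418)*(-1/897) = -412*(-1/897) = 412/897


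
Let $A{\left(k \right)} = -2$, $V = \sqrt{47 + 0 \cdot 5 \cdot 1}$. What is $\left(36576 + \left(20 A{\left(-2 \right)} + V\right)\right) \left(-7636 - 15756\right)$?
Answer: $-854650112 - 23392 \sqrt{47} \approx -8.5481 \cdot 10^{8}$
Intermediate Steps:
$V = \sqrt{47}$ ($V = \sqrt{47 + 0 \cdot 1} = \sqrt{47 + 0} = \sqrt{47} \approx 6.8557$)
$\left(36576 + \left(20 A{\left(-2 \right)} + V\right)\right) \left(-7636 - 15756\right) = \left(36576 + \left(20 \left(-2\right) + \sqrt{47}\right)\right) \left(-7636 - 15756\right) = \left(36576 - \left(40 - \sqrt{47}\right)\right) \left(-23392\right) = \left(36536 + \sqrt{47}\right) \left(-23392\right) = -854650112 - 23392 \sqrt{47}$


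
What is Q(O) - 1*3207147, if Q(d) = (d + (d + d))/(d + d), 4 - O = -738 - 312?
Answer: -6414291/2 ≈ -3.2071e+6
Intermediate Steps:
O = 1054 (O = 4 - (-738 - 312) = 4 - 1*(-1050) = 4 + 1050 = 1054)
Q(d) = 3/2 (Q(d) = (d + 2*d)/((2*d)) = (3*d)*(1/(2*d)) = 3/2)
Q(O) - 1*3207147 = 3/2 - 1*3207147 = 3/2 - 3207147 = -6414291/2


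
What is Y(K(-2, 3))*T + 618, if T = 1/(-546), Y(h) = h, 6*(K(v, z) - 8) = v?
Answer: 1012261/1638 ≈ 617.99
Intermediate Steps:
K(v, z) = 8 + v/6
T = -1/546 ≈ -0.0018315
Y(K(-2, 3))*T + 618 = (8 + (⅙)*(-2))*(-1/546) + 618 = (8 - ⅓)*(-1/546) + 618 = (23/3)*(-1/546) + 618 = -23/1638 + 618 = 1012261/1638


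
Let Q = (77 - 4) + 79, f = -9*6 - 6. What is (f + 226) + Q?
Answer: 318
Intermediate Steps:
f = -60 (f = -54 - 6 = -60)
Q = 152 (Q = 73 + 79 = 152)
(f + 226) + Q = (-60 + 226) + 152 = 166 + 152 = 318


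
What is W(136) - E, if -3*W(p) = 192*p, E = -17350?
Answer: 8646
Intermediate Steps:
W(p) = -64*p
W(136) - E = -64*136 - 1*(-17350) = -8704 + 17350 = 8646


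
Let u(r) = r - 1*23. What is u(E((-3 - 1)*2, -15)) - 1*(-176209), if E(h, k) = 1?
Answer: 176187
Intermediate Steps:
u(r) = -23 + r (u(r) = r - 23 = -23 + r)
u(E((-3 - 1)*2, -15)) - 1*(-176209) = (-23 + 1) - 1*(-176209) = -22 + 176209 = 176187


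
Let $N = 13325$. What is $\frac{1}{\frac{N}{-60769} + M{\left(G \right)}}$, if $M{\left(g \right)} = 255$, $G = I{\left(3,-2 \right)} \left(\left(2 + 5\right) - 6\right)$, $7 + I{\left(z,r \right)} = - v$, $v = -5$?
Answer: $\frac{60769}{15482770} \approx 0.0039249$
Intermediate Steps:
$I{\left(z,r \right)} = -2$ ($I{\left(z,r \right)} = -7 - -5 = -7 + 5 = -2$)
$G = -2$ ($G = - 2 \left(\left(2 + 5\right) - 6\right) = - 2 \left(7 - 6\right) = \left(-2\right) 1 = -2$)
$\frac{1}{\frac{N}{-60769} + M{\left(G \right)}} = \frac{1}{\frac{13325}{-60769} + 255} = \frac{1}{13325 \left(- \frac{1}{60769}\right) + 255} = \frac{1}{- \frac{13325}{60769} + 255} = \frac{1}{\frac{15482770}{60769}} = \frac{60769}{15482770}$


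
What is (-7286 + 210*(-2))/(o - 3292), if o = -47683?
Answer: 7706/50975 ≈ 0.15117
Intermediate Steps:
(-7286 + 210*(-2))/(o - 3292) = (-7286 + 210*(-2))/(-47683 - 3292) = (-7286 - 420)/(-50975) = -7706*(-1/50975) = 7706/50975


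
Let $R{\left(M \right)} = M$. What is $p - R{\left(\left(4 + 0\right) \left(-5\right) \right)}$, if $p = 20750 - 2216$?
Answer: $18554$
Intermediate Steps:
$p = 18534$
$p - R{\left(\left(4 + 0\right) \left(-5\right) \right)} = 18534 - \left(4 + 0\right) \left(-5\right) = 18534 - 4 \left(-5\right) = 18534 - -20 = 18534 + 20 = 18554$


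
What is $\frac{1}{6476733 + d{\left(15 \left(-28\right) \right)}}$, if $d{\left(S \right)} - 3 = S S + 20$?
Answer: $\frac{1}{6653156} \approx 1.503 \cdot 10^{-7}$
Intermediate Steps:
$d{\left(S \right)} = 23 + S^{2}$ ($d{\left(S \right)} = 3 + \left(S S + 20\right) = 3 + \left(S^{2} + 20\right) = 3 + \left(20 + S^{2}\right) = 23 + S^{2}$)
$\frac{1}{6476733 + d{\left(15 \left(-28\right) \right)}} = \frac{1}{6476733 + \left(23 + \left(15 \left(-28\right)\right)^{2}\right)} = \frac{1}{6476733 + \left(23 + \left(-420\right)^{2}\right)} = \frac{1}{6476733 + \left(23 + 176400\right)} = \frac{1}{6476733 + 176423} = \frac{1}{6653156}$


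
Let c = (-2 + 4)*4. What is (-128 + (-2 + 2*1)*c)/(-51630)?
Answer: 64/25815 ≈ 0.0024792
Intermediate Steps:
c = 8 (c = 2*4 = 8)
(-128 + (-2 + 2*1)*c)/(-51630) = (-128 + (-2 + 2*1)*8)/(-51630) = (-128 + (-2 + 2)*8)*(-1/51630) = (-128 + 0*8)*(-1/51630) = (-128 + 0)*(-1/51630) = -128*(-1/51630) = 64/25815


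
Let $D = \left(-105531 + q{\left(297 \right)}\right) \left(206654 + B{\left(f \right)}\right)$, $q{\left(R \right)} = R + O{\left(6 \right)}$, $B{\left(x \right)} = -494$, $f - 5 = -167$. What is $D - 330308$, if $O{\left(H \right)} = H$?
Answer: $-21694134788$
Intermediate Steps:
$f = -162$ ($f = 5 - 167 = -162$)
$q{\left(R \right)} = 6 + R$ ($q{\left(R \right)} = R + 6 = 6 + R$)
$D = -21693804480$ ($D = \left(-105531 + \left(6 + 297\right)\right) \left(206654 - 494\right) = \left(-105531 + 303\right) 206160 = \left(-105228\right) 206160 = -21693804480$)
$D - 330308 = -21693804480 - 330308 = -21694134788$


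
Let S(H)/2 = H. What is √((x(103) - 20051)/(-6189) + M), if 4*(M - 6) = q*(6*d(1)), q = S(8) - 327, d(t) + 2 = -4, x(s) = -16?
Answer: 2*√2987948113/2063 ≈ 52.993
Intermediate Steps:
S(H) = 2*H
d(t) = -6 (d(t) = -2 - 4 = -6)
q = -311 (q = 2*8 - 327 = 16 - 327 = -311)
M = 2805 (M = 6 + (-1866*(-6))/4 = 6 + (-311*(-36))/4 = 6 + (¼)*11196 = 6 + 2799 = 2805)
√((x(103) - 20051)/(-6189) + M) = √((-16 - 20051)/(-6189) + 2805) = √(-20067*(-1/6189) + 2805) = √(6689/2063 + 2805) = √(5793404/2063) = 2*√2987948113/2063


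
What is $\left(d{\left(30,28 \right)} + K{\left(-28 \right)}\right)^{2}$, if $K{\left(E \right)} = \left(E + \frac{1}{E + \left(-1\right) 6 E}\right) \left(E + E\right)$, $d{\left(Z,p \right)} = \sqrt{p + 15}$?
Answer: $\frac{61435319}{25} + \frac{15676 \sqrt{43}}{5} \approx 2.478 \cdot 10^{6}$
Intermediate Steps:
$d{\left(Z,p \right)} = \sqrt{15 + p}$
$K{\left(E \right)} = 2 E \left(E - \frac{1}{5 E}\right)$ ($K{\left(E \right)} = \left(E + \frac{1}{E - 6 E}\right) 2 E = \left(E + \frac{1}{\left(-5\right) E}\right) 2 E = \left(E - \frac{1}{5 E}\right) 2 E = 2 E \left(E - \frac{1}{5 E}\right)$)
$\left(d{\left(30,28 \right)} + K{\left(-28 \right)}\right)^{2} = \left(\sqrt{15 + 28} - \left(\frac{2}{5} - 2 \left(-28\right)^{2}\right)\right)^{2} = \left(\sqrt{43} + \left(- \frac{2}{5} + 2 \cdot 784\right)\right)^{2} = \left(\sqrt{43} + \left(- \frac{2}{5} + 1568\right)\right)^{2} = \left(\sqrt{43} + \frac{7838}{5}\right)^{2} = \left(\frac{7838}{5} + \sqrt{43}\right)^{2}$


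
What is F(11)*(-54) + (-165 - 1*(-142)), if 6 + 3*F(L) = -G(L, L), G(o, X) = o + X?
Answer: 481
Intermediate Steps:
G(o, X) = X + o
F(L) = -2 - 2*L/3 (F(L) = -2 + (-(L + L))/3 = -2 + (-2*L)/3 = -2 - 2*L/3)
F(11)*(-54) + (-165 - 1*(-142)) = (-2 - ⅔*11)*(-54) + (-165 - 1*(-142)) = (-2 - 22/3)*(-54) + (-165 + 142) = -28/3*(-54) - 23 = 504 - 23 = 481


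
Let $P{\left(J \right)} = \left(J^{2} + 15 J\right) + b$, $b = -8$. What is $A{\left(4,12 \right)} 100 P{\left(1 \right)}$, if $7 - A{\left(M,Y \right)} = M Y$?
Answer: $-32800$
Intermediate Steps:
$P{\left(J \right)} = -8 + J^{2} + 15 J$ ($P{\left(J \right)} = \left(J^{2} + 15 J\right) - 8 = -8 + J^{2} + 15 J$)
$A{\left(M,Y \right)} = 7 - M Y$
$A{\left(4,12 \right)} 100 P{\left(1 \right)} = \left(7 - 4 \cdot 12\right) 100 \left(-8 + 1^{2} + 15 \cdot 1\right) = \left(7 - 48\right) 100 \left(-8 + 1 + 15\right) = \left(-41\right) 100 \cdot 8 = \left(-4100\right) 8 = -32800$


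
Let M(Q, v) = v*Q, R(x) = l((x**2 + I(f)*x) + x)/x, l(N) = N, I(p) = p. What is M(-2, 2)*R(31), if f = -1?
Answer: -124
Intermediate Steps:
R(x) = x (R(x) = ((x**2 - x) + x)/x = x**2/x = x)
M(Q, v) = Q*v
M(-2, 2)*R(31) = -2*2*31 = -4*31 = -124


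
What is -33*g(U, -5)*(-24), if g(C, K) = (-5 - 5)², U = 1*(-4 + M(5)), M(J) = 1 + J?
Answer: 79200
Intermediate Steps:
U = 2 (U = 1*(-4 + (1 + 5)) = 1*(-4 + 6) = 1*2 = 2)
g(C, K) = 100 (g(C, K) = (-10)² = 100)
-33*g(U, -5)*(-24) = -33*100*(-24) = -3300*(-24) = 79200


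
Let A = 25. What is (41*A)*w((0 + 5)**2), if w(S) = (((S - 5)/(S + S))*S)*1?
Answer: 10250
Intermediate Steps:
w(S) = -5/2 + S/2 (w(S) = (((-5 + S)/((2*S)))*S)*1 = (((-5 + S)*(1/(2*S)))*S)*1 = (((-5 + S)/(2*S))*S)*1 = (-5/2 + S/2)*1 = -5/2 + S/2)
(41*A)*w((0 + 5)**2) = (41*25)*(-5/2 + (0 + 5)**2/2) = 1025*(-5/2 + (1/2)*5**2) = 1025*(-5/2 + (1/2)*25) = 1025*(-5/2 + 25/2) = 1025*10 = 10250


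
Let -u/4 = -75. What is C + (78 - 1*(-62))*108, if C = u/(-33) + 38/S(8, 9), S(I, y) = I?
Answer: 665089/44 ≈ 15116.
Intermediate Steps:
u = 300 (u = -4*(-75) = 300)
C = -191/44 (C = 300/(-33) + 38/8 = 300*(-1/33) + 38*(1/8) = -100/11 + 19/4 = -191/44 ≈ -4.3409)
C + (78 - 1*(-62))*108 = -191/44 + (78 - 1*(-62))*108 = -191/44 + (78 + 62)*108 = -191/44 + 140*108 = -191/44 + 15120 = 665089/44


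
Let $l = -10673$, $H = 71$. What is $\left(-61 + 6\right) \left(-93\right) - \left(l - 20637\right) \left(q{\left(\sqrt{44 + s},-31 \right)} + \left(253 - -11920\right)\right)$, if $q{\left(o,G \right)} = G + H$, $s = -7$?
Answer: $382394145$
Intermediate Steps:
$q{\left(o,G \right)} = 71 + G$ ($q{\left(o,G \right)} = G + 71 = 71 + G$)
$\left(-61 + 6\right) \left(-93\right) - \left(l - 20637\right) \left(q{\left(\sqrt{44 + s},-31 \right)} + \left(253 - -11920\right)\right) = \left(-61 + 6\right) \left(-93\right) - \left(-10673 - 20637\right) \left(\left(71 - 31\right) + \left(253 - -11920\right)\right) = \left(-55\right) \left(-93\right) - - 31310 \left(40 + \left(253 + 11920\right)\right) = 5115 - - 31310 \left(40 + 12173\right) = 5115 - \left(-31310\right) 12213 = 5115 - -382389030 = 5115 + 382389030 = 382394145$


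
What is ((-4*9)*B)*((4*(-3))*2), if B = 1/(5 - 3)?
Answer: 432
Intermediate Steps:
B = 1/2 ≈ 0.50000
((-4*9)*B)*((4*(-3))*2) = (-4*9*(1/2))*((4*(-3))*2) = (-36*1/2)*(-12*2) = -18*(-24) = 432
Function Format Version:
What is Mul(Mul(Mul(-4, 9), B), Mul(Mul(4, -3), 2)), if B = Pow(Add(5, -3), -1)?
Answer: 432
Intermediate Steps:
B = Rational(1, 2) (B = Pow(2, -1) = Rational(1, 2) ≈ 0.50000)
Mul(Mul(Mul(-4, 9), B), Mul(Mul(4, -3), 2)) = Mul(Mul(Mul(-4, 9), Rational(1, 2)), Mul(Mul(4, -3), 2)) = Mul(Mul(-36, Rational(1, 2)), Mul(-12, 2)) = Mul(-18, -24) = 432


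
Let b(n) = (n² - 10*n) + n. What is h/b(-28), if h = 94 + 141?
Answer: 235/1036 ≈ 0.22683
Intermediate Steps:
h = 235
b(n) = n² - 9*n
h/b(-28) = 235/((-28*(-9 - 28))) = 235/((-28*(-37))) = 235/1036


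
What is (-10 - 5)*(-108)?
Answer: 1620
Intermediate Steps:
(-10 - 5)*(-108) = -15*(-108) = 1620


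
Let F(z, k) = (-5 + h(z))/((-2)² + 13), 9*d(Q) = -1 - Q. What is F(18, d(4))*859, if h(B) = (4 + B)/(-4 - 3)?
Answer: -48963/119 ≈ -411.45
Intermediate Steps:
h(B) = -4/7 - B/7 (h(B) = (4 + B)/(-7) = (4 + B)*(-⅐) = -4/7 - B/7)
d(Q) = -⅑ - Q/9 (d(Q) = (-1 - Q)/9 = -⅑ - Q/9)
F(z, k) = -39/119 - z/119 (F(z, k) = (-5 + (-4/7 - z/7))/((-2)² + 13) = (-39/7 - z/7)/(4 + 13) = (-39/7 - z/7)/17 = (-39/7 - z/7)*(1/17) = -39/119 - z/119)
F(18, d(4))*859 = (-39/119 - 1/119*18)*859 = (-39/119 - 18/119)*859 = -57/119*859 = -48963/119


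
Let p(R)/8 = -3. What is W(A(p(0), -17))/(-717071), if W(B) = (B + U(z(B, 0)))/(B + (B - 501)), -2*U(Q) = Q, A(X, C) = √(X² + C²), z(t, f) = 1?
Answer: 2959/355008944822 + 500*√865/177504472411 ≈ 9.1180e-8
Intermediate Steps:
p(R) = -24 (p(R) = 8*(-3) = -24)
A(X, C) = √(C² + X²)
U(Q) = -Q/2
W(B) = (-½ + B)/(-501 + 2*B) (W(B) = (B - ½*1)/(B + (B - 501)) = (B - ½)/(B + (-501 + B)) = (-½ + B)/(-501 + 2*B))
W(A(p(0), -17))/(-717071) = ((-1 + 2*√((-17)² + (-24)²))/(2*(-501 + 2*√((-17)² + (-24)²))))/(-717071) = ((-1 + 2*√(289 + 576))/(2*(-501 + 2*√(289 + 576))))*(-1/717071) = ((-1 + 2*√865)/(2*(-501 + 2*√865)))*(-1/717071) = -(-1 + 2*√865)/(1434142*(-501 + 2*√865))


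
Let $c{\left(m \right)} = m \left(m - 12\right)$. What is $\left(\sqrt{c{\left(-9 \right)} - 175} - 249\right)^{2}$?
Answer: $\left(249 - \sqrt{14}\right)^{2} \approx 60152.0$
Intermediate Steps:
$c{\left(m \right)} = m \left(-12 + m\right)$
$\left(\sqrt{c{\left(-9 \right)} - 175} - 249\right)^{2} = \left(\sqrt{- 9 \left(-12 - 9\right) - 175} - 249\right)^{2} = \left(\sqrt{\left(-9\right) \left(-21\right) - 175} - 249\right)^{2} = \left(\sqrt{189 - 175} - 249\right)^{2} = \left(\sqrt{14} - 249\right)^{2} = \left(-249 + \sqrt{14}\right)^{2}$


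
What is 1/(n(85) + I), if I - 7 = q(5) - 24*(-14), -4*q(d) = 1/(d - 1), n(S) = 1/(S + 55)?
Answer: 560/192049 ≈ 0.0029159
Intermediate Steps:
n(S) = 1/(55 + S)
q(d) = -1/(4*(-1 + d)) (q(d) = -1/(4*(d - 1)) = -1/(4*(-1 + d)))
I = 5487/16 (I = 7 + (-1/(-4 + 4*5) - 24*(-14)) = 7 + (-1/(-4 + 20) + 336) = 7 + (-1/16 + 336) = 7 + 5375/16 = 5487/16 ≈ 342.94)
1/(n(85) + I) = 1/(1/(55 + 85) + 5487/16) = 1/(1/140 + 5487/16) = 1/(192049/560) = 560/192049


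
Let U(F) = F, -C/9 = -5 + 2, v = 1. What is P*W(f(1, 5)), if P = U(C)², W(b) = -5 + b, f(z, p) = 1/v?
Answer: -2916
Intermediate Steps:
C = 27 (C = -9*(-5 + 2) = -9*(-3) = 27)
f(z, p) = 1 (f(z, p) = 1/1 = 1)
P = 729 (P = 27² = 729)
P*W(f(1, 5)) = 729*(-5 + 1) = 729*(-4) = -2916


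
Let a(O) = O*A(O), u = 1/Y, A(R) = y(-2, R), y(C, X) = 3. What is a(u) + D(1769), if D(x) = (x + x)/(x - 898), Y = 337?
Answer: 1194919/293527 ≈ 4.0709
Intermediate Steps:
D(x) = 2*x/(-898 + x) (D(x) = (2*x)/(-898 + x) = 2*x/(-898 + x))
A(R) = 3
u = 1/337 ≈ 0.0029674
a(O) = 3*O (a(O) = O*3 = 3*O)
a(u) + D(1769) = 3*(1/337) + 2*1769/(-898 + 1769) = 3/337 + 2*1769/871 = 3/337 + 2*1769*(1/871) = 3/337 + 3538/871 = 1194919/293527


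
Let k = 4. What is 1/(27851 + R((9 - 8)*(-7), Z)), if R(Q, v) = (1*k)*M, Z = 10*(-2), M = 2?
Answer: 1/27859 ≈ 3.5895e-5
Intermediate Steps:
Z = -20
R(Q, v) = 8 (R(Q, v) = (1*4)*2 = 4*2 = 8)
1/(27851 + R((9 - 8)*(-7), Z)) = 1/(27851 + 8) = 1/27859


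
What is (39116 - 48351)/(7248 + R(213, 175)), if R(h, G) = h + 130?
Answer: -9235/7591 ≈ -1.2166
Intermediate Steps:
R(h, G) = 130 + h
(39116 - 48351)/(7248 + R(213, 175)) = (39116 - 48351)/(7248 + (130 + 213)) = -9235/(7248 + 343) = -9235/7591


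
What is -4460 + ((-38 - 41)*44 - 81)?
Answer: -8017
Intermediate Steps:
-4460 + ((-38 - 41)*44 - 81) = -4460 + (-79*44 - 81) = -4460 + (-3476 - 81) = -4460 - 3557 = -8017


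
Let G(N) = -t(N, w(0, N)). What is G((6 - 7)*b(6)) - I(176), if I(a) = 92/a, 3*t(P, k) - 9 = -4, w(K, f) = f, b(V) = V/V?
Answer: -289/132 ≈ -2.1894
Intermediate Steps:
b(V) = 1
t(P, k) = 5/3 (t(P, k) = 3 + (1/3)*(-4) = 3 - 4/3 = 5/3)
G(N) = -5/3 (G(N) = -1*5/3 = -5/3)
G((6 - 7)*b(6)) - I(176) = -5/3 - 92/176 = -5/3 - 1*23/44 = -5/3 - 23/44 = -289/132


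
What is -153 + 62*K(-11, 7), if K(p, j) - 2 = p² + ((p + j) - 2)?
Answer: 7101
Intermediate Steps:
K(p, j) = j + p + p² (K(p, j) = 2 + (p² + ((p + j) - 2)) = 2 + (p² + ((j + p) - 2)) = 2 + (p² + (-2 + j + p)) = 2 + (-2 + j + p + p²) = j + p + p²)
-153 + 62*K(-11, 7) = -153 + 62*(7 - 11 + (-11)²) = -153 + 62*(7 - 11 + 121) = -153 + 62*117 = -153 + 7254 = 7101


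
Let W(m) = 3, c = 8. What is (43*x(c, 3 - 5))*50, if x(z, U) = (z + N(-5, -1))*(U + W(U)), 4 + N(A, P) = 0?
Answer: 8600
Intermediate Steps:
N(A, P) = -4 (N(A, P) = -4 + 0 = -4)
x(z, U) = (-4 + z)*(3 + U) (x(z, U) = (z - 4)*(U + 3) = (-4 + z)*(3 + U))
(43*x(c, 3 - 5))*50 = (43*(-12 - 4*(3 - 5) + 3*8 + (3 - 5)*8))*50 = (43*(-12 - 4*(-2) + 24 - 2*8))*50 = (43*(-12 + 8 + 24 - 16))*50 = (43*4)*50 = 172*50 = 8600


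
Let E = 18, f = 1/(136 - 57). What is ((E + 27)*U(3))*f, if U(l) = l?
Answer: 135/79 ≈ 1.7089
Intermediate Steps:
f = 1/79 ≈ 0.012658
((E + 27)*U(3))*f = ((18 + 27)*3)*(1/79) = (45*3)*(1/79) = 135*(1/79) = 135/79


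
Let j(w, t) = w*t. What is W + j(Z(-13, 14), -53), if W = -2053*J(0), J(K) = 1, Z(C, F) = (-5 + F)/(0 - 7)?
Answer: -13894/7 ≈ -1984.9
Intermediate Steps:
Z(C, F) = 5/7 - F/7 (Z(C, F) = (-5 + F)/(-7) = (-5 + F)*(-1/7) = 5/7 - F/7)
W = -2053 (W = -2053*1 = -2053)
j(w, t) = t*w
W + j(Z(-13, 14), -53) = -2053 - 53*(5/7 - 1/7*14) = -2053 - 53*(5/7 - 2) = -2053 - 53*(-9/7) = -2053 + 477/7 = -13894/7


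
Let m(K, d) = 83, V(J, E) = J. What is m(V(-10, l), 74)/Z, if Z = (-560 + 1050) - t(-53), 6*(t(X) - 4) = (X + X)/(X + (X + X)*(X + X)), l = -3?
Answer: 52539/307639 ≈ 0.17078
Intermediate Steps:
t(X) = 4 + X/(3*(X + 4*X²)) (t(X) = 4 + ((X + X)/(X + (X + X)*(X + X)))/6 = 4 + ((2*X)/(X + (2*X)*(2*X)))/6 = 4 + ((2*X)/(X + 4*X²))/6 = 4 + (2*X/(X + 4*X²))/6 = 4 + X/(3*(X + 4*X²)))
Z = 307639/633 (Z = (-560 + 1050) - (13 + 48*(-53))/(3*(1 + 4*(-53))) = 490 - (13 - 2544)/(3*(1 - 212)) = 490 - (-2531)/(3*(-211)) = 490 - (-1)*(-2531)/(3*211) = 490 - 1*2531/633 = 490 - 2531/633 = 307639/633 ≈ 486.00)
m(V(-10, l), 74)/Z = 83/(307639/633) = 83*(633/307639) = 52539/307639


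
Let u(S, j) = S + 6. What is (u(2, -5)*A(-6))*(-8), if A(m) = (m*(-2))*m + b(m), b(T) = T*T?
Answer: 2304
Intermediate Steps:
b(T) = T²
u(S, j) = 6 + S
A(m) = -m² (A(m) = (m*(-2))*m + m² = (-2*m)*m + m² = -2*m² + m² = -m²)
(u(2, -5)*A(-6))*(-8) = ((6 + 2)*(-1*(-6)²))*(-8) = (8*(-1*36))*(-8) = (8*(-36))*(-8) = -288*(-8) = 2304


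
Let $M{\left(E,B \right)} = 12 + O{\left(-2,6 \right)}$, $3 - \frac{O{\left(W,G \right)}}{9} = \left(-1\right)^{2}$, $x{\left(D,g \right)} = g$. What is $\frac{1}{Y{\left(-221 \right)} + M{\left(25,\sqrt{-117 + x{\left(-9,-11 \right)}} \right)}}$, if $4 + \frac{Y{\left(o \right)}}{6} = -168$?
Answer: $- \frac{1}{1002} \approx -0.000998$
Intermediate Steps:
$O{\left(W,G \right)} = 18$ ($O{\left(W,G \right)} = 27 - 9 \left(-1\right)^{2} = 27 - 9 = 18$)
$Y{\left(o \right)} = -1032$ ($Y{\left(o \right)} = -24 + 6 \left(-168\right) = -24 - 1008 = -1032$)
$M{\left(E,B \right)} = 30$ ($M{\left(E,B \right)} = 12 + 18 = 30$)
$\frac{1}{Y{\left(-221 \right)} + M{\left(25,\sqrt{-117 + x{\left(-9,-11 \right)}} \right)}} = \frac{1}{-1032 + 30} = \frac{1}{-1002} = - \frac{1}{1002}$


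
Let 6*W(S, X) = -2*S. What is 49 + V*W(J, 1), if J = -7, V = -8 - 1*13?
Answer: 0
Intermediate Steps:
V = -21 (V = -8 - 13 = -21)
W(S, X) = -S/3 (W(S, X) = (-2*S)/6 = -S/3)
49 + V*W(J, 1) = 49 - (-7)*(-7) = 49 - 21*7/3 = 49 - 49 = 0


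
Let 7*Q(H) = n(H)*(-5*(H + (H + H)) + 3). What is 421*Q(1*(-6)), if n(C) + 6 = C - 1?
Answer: -508989/7 ≈ -72713.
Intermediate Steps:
n(C) = -7 + C (n(C) = -6 + (C - 1) = -6 + (-1 + C) = -7 + C)
Q(H) = (-7 + H)*(3 - 15*H)/7 (Q(H) = ((-7 + H)*(-5*(H + (H + H)) + 3))/7 = ((-7 + H)*(-5*(H + 2*H) + 3))/7 = ((-7 + H)*(-15*H + 3))/7 = ((-7 + H)*(3 - 15*H))/7 = (-7 + H)*(3 - 15*H)/7)
421*Q(1*(-6)) = 421*(-3 - 15*(1*(-6))**2/7 + 108*(1*(-6))/7) = 421*(-3 - 15/7*(-6)**2 + (108/7)*(-6)) = 421*(-3 - 15/7*36 - 648/7) = 421*(-3 - 540/7 - 648/7) = 421*(-1209/7) = -508989/7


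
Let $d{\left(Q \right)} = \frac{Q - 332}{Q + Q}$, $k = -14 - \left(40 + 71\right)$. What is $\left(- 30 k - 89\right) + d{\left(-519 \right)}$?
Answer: $\frac{3800969}{1038} \approx 3661.8$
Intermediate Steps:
$k = -125$ ($k = -14 - 111 = -125$)
$d{\left(Q \right)} = \frac{-332 + Q}{2 Q}$
$\left(- 30 k - 89\right) + d{\left(-519 \right)} = \left(\left(-30\right) \left(-125\right) - 89\right) + \frac{-332 - 519}{2 \left(-519\right)} = \left(3750 - 89\right) + \frac{1}{2} \left(- \frac{1}{519}\right) \left(-851\right) = 3661 + \frac{851}{1038} = \frac{3800969}{1038}$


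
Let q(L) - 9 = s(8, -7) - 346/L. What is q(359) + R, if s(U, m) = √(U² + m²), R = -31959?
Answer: -11470396/359 + √113 ≈ -31940.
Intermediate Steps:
q(L) = 9 + √113 - 346/L (q(L) = 9 + (√(8² + (-7)²) - 346/L) = 9 + (√(64 + 49) - 346/L) = 9 + (√113 - 346/L) = 9 + √113 - 346/L)
q(359) + R = (9 + √113 - 346/359) - 31959 = (2885/359 + √113) - 31959 = -11470396/359 + √113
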